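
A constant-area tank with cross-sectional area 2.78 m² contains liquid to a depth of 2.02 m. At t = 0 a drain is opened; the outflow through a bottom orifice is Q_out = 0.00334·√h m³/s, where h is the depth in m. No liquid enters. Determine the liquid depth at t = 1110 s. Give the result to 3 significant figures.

0.569 m

With no inflow, A dh/dt = −0.00334 √h.
Separate and integrate: 2(√h − √h₀) = −(0.00334/A) t.
√h = √2.02 − 0.00334·1110/(2·2.78) = 1.4213 − 0.66680 = 0.75447.
h = 0.75447² = 0.56922 m.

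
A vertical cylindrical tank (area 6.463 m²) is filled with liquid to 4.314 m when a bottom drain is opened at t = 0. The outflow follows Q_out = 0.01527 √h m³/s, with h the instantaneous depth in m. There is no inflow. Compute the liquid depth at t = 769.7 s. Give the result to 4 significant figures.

1.364 m

With no inflow, A dh/dt = −0.01527 √h.
Separate and integrate: 2(√h − √h₀) = −(0.01527/A) t.
√h = √4.314 − 0.01527·769.7/(2·6.463) = 2.07702 − 0.909277 = 1.16774.
h = 1.16774² = 1.36362 m.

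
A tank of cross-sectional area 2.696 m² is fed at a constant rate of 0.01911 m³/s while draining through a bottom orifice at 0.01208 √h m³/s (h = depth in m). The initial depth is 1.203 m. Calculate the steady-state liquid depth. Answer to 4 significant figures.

2.503 m

Mass balance (ρ constant): A dh/dt = Q_in − 0.01208 √h. At steady state dh/dt = 0:
Q_in = 0.01208 √h_ss ⇒ √h_ss = 0.01911/0.01208 = 1.58195.
h_ss = 1.58195² = 2.50258 m. (Since h₀ = 1.203 m < h_ss, the level will rise toward this value.)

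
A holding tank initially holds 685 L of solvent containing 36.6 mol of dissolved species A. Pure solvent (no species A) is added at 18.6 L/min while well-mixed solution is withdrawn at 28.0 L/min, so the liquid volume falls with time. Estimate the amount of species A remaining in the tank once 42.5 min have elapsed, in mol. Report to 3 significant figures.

Total volume: dV/dt = Q_in − Q_out = -9.4000 L/min, so V(t) = 685 − 9.4000 t and V(42.5) = 285.50 L.
Species balance (pure solvent in): dm/dt = −Q_out · m/V(t).
dm/m = −Q_out dt/(V₀ − 9.4000 t); integrating gives ln(m/m₀) = −(Q_out/(Q_in−Q_out)) ln(V/V₀).
m = m₀ (V₀/V)^(Q_out/(Q_in−Q_out)) = 36.6 × (685/285.50)^(-2.9787) = 2.6997 mol.

2.70 mol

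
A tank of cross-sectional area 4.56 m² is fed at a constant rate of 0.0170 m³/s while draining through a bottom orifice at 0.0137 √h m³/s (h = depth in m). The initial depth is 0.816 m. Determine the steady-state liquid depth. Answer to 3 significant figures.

1.54 m

Volume balance on the tank: A dh/dt = Q_in − 0.0137 √h. At steady state dh/dt = 0:
Q_in = 0.0137 √h_ss ⇒ √h_ss = 0.0170/0.0137 = 1.2409.
h_ss = 1.2409² = 1.5398 m. (Since h₀ = 0.816 m < h_ss, the level will rise toward this value.)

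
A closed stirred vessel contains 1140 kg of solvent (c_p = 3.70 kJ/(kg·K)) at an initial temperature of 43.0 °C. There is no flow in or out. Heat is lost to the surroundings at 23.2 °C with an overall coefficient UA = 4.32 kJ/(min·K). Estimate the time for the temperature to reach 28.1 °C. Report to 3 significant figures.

Lumped-capacitance energy balance: M c_p dT/dt = UA(T_amb − T).
τ = M c_p/UA = 976.39 min; T_ss = T_amb = 23.200 °C.
T(t) = T_ss + (T₀ − T_ss)e^(−t/τ); set T = 28.1:
t = −τ ln[(T − T_ss)/(T₀ − T_ss)] = −976.39 · ln(0.24747) = 1363.5 min.

1360 min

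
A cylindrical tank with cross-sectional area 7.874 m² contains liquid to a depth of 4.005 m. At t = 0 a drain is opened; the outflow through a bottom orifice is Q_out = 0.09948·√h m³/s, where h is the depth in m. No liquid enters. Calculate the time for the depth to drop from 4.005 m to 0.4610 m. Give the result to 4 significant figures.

A dh/dt = −Q_out = −0.09948 √h.
This is separable: 2 d(√h)/dt = −0.09948/A, so √h = √h₀ − (0.09948/(2A)) t.
t = 2A(√h₀ − √h)/0.09948 = 2·7.874·(√4.005 − √0.4610)/0.09948
  = 15.7480 × (2.00125 − 0.678970) / 0.09948 = 209.321 s.

209.3 s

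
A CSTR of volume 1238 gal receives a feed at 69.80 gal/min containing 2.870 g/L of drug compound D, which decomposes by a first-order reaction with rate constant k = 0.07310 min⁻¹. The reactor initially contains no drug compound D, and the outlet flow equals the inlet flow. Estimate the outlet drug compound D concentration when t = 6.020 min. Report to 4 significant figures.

Accumulation = in − out − consumed: V dC/dt = Q C_in − Q C − k V C.
This is linear with rate a = Q/V + k = 0.129481 min⁻¹.
C_ss = Q C_in/(Q + kV) = 1.24971 g/L; C(t) = C_ss + (C₀ − C_ss) e^(−a t).
C(6.020) = 1.24971 + (-1.24971)·e^(−0.129481·6.020) = 1.24971 + (-1.24971)·0.458646 = 0.676537 g/L.

0.6765 g/L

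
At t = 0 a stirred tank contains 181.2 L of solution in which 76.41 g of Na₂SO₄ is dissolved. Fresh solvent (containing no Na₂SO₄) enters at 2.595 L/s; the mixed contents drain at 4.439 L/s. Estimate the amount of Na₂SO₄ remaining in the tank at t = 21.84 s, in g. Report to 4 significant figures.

41.72 g

Total volume: dV/dt = Q_in − Q_out = -1.84400 L/s, so V(t) = 181.2 − 1.84400 t and V(21.84) = 140.927 L.
Species balance (pure solvent in): dm/dt = −Q_out · m/V(t).
Separate: dm/m = −Q_out dt/V(t) ⇒ ln(m/m₀) = −(Q_out/(Q_in−Q_out)) ln(V/V₀).
m = m₀ (V₀/V)^(Q_out/(Q_in−Q_out)) = 76.41 × (181.2/140.927)^(-2.40727) = 41.7219 g.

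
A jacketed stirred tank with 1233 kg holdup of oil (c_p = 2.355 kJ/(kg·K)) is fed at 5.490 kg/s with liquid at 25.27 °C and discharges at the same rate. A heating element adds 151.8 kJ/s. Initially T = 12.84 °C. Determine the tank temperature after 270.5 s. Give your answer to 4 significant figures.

29.76 °C

M c_p dT/dt = ṁ c_p (T_in − T) + Q̇.
Rearrange: dT/dt = (T_ss − T)/τ with τ = M/ṁ = 224.590 s and T_ss = T_in + Q̇/(ṁ c_p) = 37.0111 °C.
Solution: T(t) = T_ss + (T₀ − T_ss) e^(−t/τ).
T(270.5) = 37.0111 + (-24.1711)·e^(−270.5/224.590) = 37.0111 + (-24.1711)·0.299867 = 29.7630 °C.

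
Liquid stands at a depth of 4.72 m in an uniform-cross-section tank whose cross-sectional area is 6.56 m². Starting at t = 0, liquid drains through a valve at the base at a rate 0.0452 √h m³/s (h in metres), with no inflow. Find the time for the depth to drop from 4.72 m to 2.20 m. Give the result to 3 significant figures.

Mass balance (ρ constant): A dh/dt = −0.0452 √h.
∫ h^(−1/2) dh = −(0.0452/A) ∫ dt, giving 2√h = 2√h₀ − (0.0452/A) t.
t = 2A(√h₀ − √h)/0.0452 = 2·6.56·(√4.72 − √2.20)/0.0452
  = 13.120 × (2.1726 − 1.4832) / 0.0452 = 200.08 s.

200 s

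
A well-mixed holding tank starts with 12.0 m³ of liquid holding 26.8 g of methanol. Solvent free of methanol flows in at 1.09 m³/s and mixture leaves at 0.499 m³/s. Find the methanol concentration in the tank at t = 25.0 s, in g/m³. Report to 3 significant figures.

0.508 g/m³

Let m(t) be the amount of methanol. Volume: V(t) = V₀ + (Q_in − Q_out) t = 12.0 + 0.59100 t; V(25.0) = 26.775 m³.
No methanol enters, so dm/dt = −Q_out · (m/V).
Separate: dm/m = −Q_out dt/V(t) ⇒ ln(m/m₀) = −(Q_out/(Q_in−Q_out)) ln(V/V₀).
m = m₀ (V₀/V)^(Q_out/(Q_in−Q_out)) = 26.8 × (12.0/26.775)^(0.84433) = 13.610 g.
C = m/V = 13.610/26.775 = 0.50829 g/m³.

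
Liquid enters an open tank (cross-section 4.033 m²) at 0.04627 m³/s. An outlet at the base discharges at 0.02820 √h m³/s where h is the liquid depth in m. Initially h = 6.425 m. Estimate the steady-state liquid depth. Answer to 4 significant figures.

2.692 m

Volume balance on the tank: A dh/dt = Q_in − 0.02820 √h. At steady state dh/dt = 0:
Q_in = 0.02820 √h_ss ⇒ √h_ss = 0.04627/0.02820 = 1.64078.
h_ss = 1.64078² = 2.69216 m. (Since h₀ = 6.425 m > h_ss, the level will fall toward this value.)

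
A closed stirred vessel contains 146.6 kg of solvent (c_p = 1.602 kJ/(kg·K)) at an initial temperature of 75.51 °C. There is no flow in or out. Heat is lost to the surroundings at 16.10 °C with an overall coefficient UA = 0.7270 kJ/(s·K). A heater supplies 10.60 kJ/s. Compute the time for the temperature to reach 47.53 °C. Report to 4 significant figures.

M c_p dT/dt = −UA(T − T_amb) + Q̇.
τ = M c_p/UA = 323.044 s; T_ss = T_amb + Q̇/UA = 16.10 + 10.60/0.7270 = 30.6805 °C.
T(t) = T_ss + (T₀ − T_ss)e^(−t/τ); set T = 47.53:
t = −τ ln[(T − T_ss)/(T₀ − T_ss)] = −323.044 · ln(0.375858) = 316.113 s.

316.1 s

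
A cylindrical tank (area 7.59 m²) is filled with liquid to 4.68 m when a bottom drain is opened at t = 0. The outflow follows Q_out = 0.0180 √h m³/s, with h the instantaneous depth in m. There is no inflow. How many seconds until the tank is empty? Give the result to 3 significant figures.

A dh/dt = −Q_out = −0.0180 √h.
∫ h^(−1/2) dh = −(0.0180/A) ∫ dt, giving 2√h = 2√h₀ − (0.0180/A) t.
Set h = 0: 2√h₀ = (0.0180/A) t_empty ⇒ t_empty = 2A√h₀/0.0180.
t_empty = 2·7.59·√4.68/0.0180 = 15.180·2.1633/0.0180 = 1824.4 s.

1820 s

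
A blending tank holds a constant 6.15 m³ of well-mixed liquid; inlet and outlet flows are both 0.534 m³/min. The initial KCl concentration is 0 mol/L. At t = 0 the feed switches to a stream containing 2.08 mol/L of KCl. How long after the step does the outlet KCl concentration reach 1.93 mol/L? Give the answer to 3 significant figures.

Species balance on the tank: V dC/dt = Q(C_in − C), so τ = V/Q = 11.517 min.
C(t) = C_in + (C₀ − C_in) e^(−t/τ). Set C = 1.93 and solve for t:
e^(−t/τ) = (C − C_in)/(C₀ − C_in) = (1.93 − 2.08)/(0 − 2.08) = 0.072115
t = −τ ln(…) = 11.517 × 2.6295 = 30.283 min.

30.3 min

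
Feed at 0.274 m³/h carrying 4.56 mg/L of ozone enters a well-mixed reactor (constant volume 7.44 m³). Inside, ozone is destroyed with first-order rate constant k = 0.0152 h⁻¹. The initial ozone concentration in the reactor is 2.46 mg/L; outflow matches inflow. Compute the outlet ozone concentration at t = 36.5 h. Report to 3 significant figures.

3.11 mg/L

Accumulation = in − out − consumed: V dC/dt = Q C_in − Q C − k V C.
This is linear with rate a = Q/V + k = 0.052028 h⁻¹.
C_ss = Q C_in/(Q + kV) = 3.2278 mg/L; C(t) = C_ss + (C₀ − C_ss) e^(−a t).
C(36.5) = 3.2278 + (-0.76779)·e^(−0.052028·36.5) = 3.2278 + (-0.76779)·0.14972 = 3.1128 mg/L.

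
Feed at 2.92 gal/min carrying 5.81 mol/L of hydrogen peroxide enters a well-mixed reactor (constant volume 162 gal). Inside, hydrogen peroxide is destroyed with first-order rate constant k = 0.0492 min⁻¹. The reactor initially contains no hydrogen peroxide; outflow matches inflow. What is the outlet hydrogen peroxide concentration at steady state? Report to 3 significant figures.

V dC/dt = Q(C_in − C) − k V C.
Steady state (dC/dt = 0): C_ss = Q C_in/(Q + kV) = C_in/(1 + kV/Q).
C_ss = 2.92·5.81/(2.92 + 0.0492·162) = 16.965/10.890 = 1.5578 mol/L.

1.56 mol/L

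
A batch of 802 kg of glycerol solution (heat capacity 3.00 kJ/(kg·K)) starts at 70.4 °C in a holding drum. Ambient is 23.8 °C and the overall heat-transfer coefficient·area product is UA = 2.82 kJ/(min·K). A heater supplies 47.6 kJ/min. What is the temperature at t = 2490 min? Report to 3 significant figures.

42.3 °C

Lumped-capacitance energy balance: M c_p dT/dt = UA(T_amb − T) + Q̇.
dT/dt = (T_ss − T)/τ with T_ss = T_amb + Q̇/UA = 23.8 + 47.6/2.82 = 40.679 °C, τ = M c_p/UA = 802·3.00/2.82 = 853.19 min.
Integrating: T(t) = T_ss + (T₀ − T_ss) e^(−t/τ).
T(2490) = 40.679 + (29.721)·0.054017 = 42.285 °C.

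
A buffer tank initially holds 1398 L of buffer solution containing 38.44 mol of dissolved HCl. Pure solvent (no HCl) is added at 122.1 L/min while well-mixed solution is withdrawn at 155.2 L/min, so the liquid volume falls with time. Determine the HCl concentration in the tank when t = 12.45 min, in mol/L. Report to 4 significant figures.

Let m(t) be the amount of HCl. Volume: V(t) = V₀ + (Q_in − Q_out) t = 1398 − 33.1000 t; V(12.45) = 985.905 L.
No HCl enters, so dm/dt = −Q_out · (m/V).
Separate: dm/m = −Q_out dt/V(t) ⇒ ln(m/m₀) = −(Q_out/(Q_in−Q_out)) ln(V/V₀).
m = m₀ (V₀/V)^(Q_out/(Q_in−Q_out)) = 38.44 × (1398/985.905)^(-4.68882) = 7.47515 mol.
C = m/V = 7.47515/985.905 = 0.00758202 mol/L.

0.007582 mol/L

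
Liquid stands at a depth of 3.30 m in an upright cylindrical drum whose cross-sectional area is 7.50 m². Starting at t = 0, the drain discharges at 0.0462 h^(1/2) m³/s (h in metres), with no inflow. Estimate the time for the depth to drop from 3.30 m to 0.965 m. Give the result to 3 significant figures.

Mass balance (ρ constant): A dh/dt = −0.0462 √h.
Separate and integrate: 2(√h − √h₀) = −(0.0462/A) t.
t = 2A(√h₀ − √h)/0.0462 = 2·7.50·(√3.30 − √0.965)/0.0462
  = 15.000 × (1.8166 − 0.98234) / 0.0462 = 270.86 s.

271 s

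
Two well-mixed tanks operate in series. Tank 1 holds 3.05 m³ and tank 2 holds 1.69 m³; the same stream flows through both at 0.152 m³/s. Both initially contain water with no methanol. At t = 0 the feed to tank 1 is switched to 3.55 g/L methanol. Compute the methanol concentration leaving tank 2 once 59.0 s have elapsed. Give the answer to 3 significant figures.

Species balance on tank i: dCᵢ/dt = (Cᵢ₋₁ − Cᵢ)/τᵢ with τᵢ = Vᵢ/Q.
τ₁ = 3.05/0.152 = 20.066 s; τ₂ = 1.69/0.152 = 11.118 s.
Tank 1: C₁ = C_in(1 − e^(−t/τ₁)). Tank 2 (τ₁ ≠ τ₂): C₂ = C_in[1 − (τ₁ e^(−t/τ₁) − τ₂ e^(−t/τ₂))/(τ₁ − τ₂)].
At t = 59.0: e^(−t/τ₁) = 0.052848, e^(−t/τ₂) = 0.0049592.
C₂ = 3.55·[1 − (20.066·0.052848 − 11.118·0.0049592)/(8.9474)] = 3.55·0.88764 = 3.1511 g/L.

3.15 g/L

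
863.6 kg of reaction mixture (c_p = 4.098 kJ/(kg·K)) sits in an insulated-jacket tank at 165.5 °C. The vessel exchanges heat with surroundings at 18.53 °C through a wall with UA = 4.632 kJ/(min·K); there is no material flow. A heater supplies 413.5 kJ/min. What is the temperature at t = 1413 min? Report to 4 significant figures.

Unsteady energy balance on the tank contents: M c_p dT/dt = −UA(T − T_amb) + Q̇.
dT/dt = (T_ss − T)/τ with T_ss = T_amb + Q̇/UA = 18.53 + 413.5/4.632 = 107.800 °C, τ = M c_p/UA = 863.6·4.098/4.632 = 764.040 min.
T approaches T_ss exponentially: T(t) = T_ss + (T₀ − T_ss) e^(−t/τ).
T(1413) = 107.800 + (57.6997)·0.157335 = 116.878 °C.

116.9 °C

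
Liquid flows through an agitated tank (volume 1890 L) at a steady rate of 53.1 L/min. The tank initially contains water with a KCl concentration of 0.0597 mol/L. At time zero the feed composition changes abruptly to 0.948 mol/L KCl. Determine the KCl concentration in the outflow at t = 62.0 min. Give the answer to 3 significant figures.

Accumulation = in − out for the solute gives V dC/dt = Q(C_in − C).
Time constant τ = V/Q = 1890/53.1 = 35.593 min.
Solution: C(t) = C_in + (C₀ − C_in) e^(−t/τ).
C(62.0) = 0.948 + (0.0597 − 0.948)·e^(−62.0/35.593) = 0.948 + (-0.88830)·0.17519 = 0.79238 mol/L.

0.792 mol/L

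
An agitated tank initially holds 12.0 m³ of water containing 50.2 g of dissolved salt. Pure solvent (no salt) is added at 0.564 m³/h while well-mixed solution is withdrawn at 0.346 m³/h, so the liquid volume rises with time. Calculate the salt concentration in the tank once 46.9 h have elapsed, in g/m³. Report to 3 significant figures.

Let m(t) be the amount of salt. Volume: V(t) = V₀ + (Q_in − Q_out) t = 12.0 + 0.21800 t; V(46.9) = 22.224 m³.
Species balance (pure solvent in): dm/dt = −Q_out · m/V(t).
Separate: dm/m = −Q_out dt/V(t) ⇒ ln(m/m₀) = −(Q_out/(Q_in−Q_out)) ln(V/V₀).
m = m₀ (V₀/V)^(Q_out/(Q_in−Q_out)) = 50.2 × (12.0/22.224)^(1.5872) = 18.876 g.
C = m/V = 18.876/22.224 = 0.84934 g/m³.

0.849 g/m³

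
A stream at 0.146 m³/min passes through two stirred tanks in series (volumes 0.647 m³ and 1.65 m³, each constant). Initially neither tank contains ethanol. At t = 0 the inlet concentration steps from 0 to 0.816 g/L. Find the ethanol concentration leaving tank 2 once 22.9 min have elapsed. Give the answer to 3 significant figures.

Time constants: τᵢ = Vᵢ/Q for each well-mixed tank.
τ₁ = 0.647/0.146 = 4.4315 min; τ₂ = 1.65/0.146 = 11.301 min.
Tank 1: C₁ = C_in(1 − e^(−t/τ₁)). Tank 2 (τ₁ ≠ τ₂): C₂ = C_in[1 − (τ₁ e^(−t/τ₁) − τ₂ e^(−t/τ₂))/(τ₁ − τ₂)].
At t = 22.9: e^(−t/τ₁) = 0.0056986, e^(−t/τ₂) = 0.13182.
C₂ = 0.816·[1 − (4.4315·0.0056986 − 11.301·0.13182)/(-6.8699)] = 0.816·0.78682 = 0.64205 g/L.

0.642 g/L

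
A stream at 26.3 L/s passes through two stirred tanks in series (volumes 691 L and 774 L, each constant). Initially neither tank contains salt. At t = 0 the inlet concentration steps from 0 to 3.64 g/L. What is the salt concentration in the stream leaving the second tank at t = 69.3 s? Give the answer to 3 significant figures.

2.59 g/L

Time constants: τᵢ = Vᵢ/Q for each well-mixed tank.
τ₁ = 691/26.3 = 26.274 s; τ₂ = 774/26.3 = 29.430 s.
Solving the cascade with C₁(0)=C₂(0)=0 gives C₂(t) = C_in[1 − (τ₁ e^(−t/τ₁) − τ₂ e^(−t/τ₂))/(τ₁ − τ₂)].
At t = 69.3: e^(−t/τ₁) = 0.071532, e^(−t/τ₂) = 0.094916.
C₂ = 3.64·[1 − (26.274·0.071532 − 29.430·0.094916)/(-3.1559)] = 3.64·0.71041 = 2.5859 g/L.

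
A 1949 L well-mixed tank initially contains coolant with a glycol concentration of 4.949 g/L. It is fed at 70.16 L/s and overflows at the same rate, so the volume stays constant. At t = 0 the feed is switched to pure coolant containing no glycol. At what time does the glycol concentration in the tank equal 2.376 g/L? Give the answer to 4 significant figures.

Species balance: V dC/dt = Q(C_in − C) ⇒ τ = V/Q = 27.7794 s.
C(t) = C_in + (C₀ − C_in) e^(−t/τ). Set C = 2.376 and solve for t:
e^(−t/τ) = (C − C_in)/(C₀ − C_in) = (2.376 − 0)/(4.949 − 0) = 0.480097
t = −τ ln(…) = 27.7794 × 0.733767 = 20.3836 s.

20.38 s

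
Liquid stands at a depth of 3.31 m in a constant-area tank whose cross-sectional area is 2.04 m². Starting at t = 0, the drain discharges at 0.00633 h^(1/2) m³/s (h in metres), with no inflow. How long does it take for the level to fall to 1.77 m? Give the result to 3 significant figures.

A dh/dt = −Q_out = −0.00633 √h.
Separate and integrate: 2(√h − √h₀) = −(0.00633/A) t.
t = 2A(√h₀ − √h)/0.00633 = 2·2.04·(√3.31 − √1.77)/0.00633
  = 4.0800 × (1.8193 − 1.3304) / 0.00633 = 315.14 s.

315 s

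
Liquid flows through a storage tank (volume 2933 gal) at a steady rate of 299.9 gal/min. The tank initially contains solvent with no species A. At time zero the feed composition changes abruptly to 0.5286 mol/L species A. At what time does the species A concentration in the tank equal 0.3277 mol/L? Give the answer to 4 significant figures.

9.461 min

Accumulation = in − out for the solute gives V dC/dt = Q(C_in − C), so τ = V/Q = 9.77993 min.
C(t) = C_in + (C₀ − C_in) e^(−t/τ). Set C = 0.3277 and solve for t:
e^(−t/τ) = (C − C_in)/(C₀ − C_in) = (0.3277 − 0.5286)/(0 − 0.5286) = 0.380061
t = −τ ln(…) = 9.77993 × 0.967425 = 9.46134 min.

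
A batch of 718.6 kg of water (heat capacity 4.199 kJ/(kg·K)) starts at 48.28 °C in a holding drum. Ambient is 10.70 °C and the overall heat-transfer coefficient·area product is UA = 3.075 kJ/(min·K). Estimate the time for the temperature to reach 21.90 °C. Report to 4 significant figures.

M c_p dT/dt = −UA(T − T_amb).
τ = M c_p/UA = 981.269 min; T_ss = T_amb = 10.7000 °C.
T(t) = T_ss + (T₀ − T_ss)e^(−t/τ); set T = 21.90:
t = −τ ln[(T − T_ss)/(T₀ − T_ss)] = −981.269 · ln(0.298031) = 1187.88 min.

1188 min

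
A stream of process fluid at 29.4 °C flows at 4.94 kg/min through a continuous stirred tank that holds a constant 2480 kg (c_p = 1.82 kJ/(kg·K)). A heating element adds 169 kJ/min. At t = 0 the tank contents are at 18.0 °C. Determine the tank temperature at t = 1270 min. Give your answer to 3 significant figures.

45.8 °C

First-law balance (no shaft work): M c_p dT/dt = ṁ c_p (T_in − T) + 169.
Rearrange: dT/dt = (T_ss − T)/τ with τ = M/ṁ = 502.02 min and T_ss = T_in + Q̇/(ṁ c_p) = 48.197 °C.
This is linear first-order; T(t) = T_ss + (T₀ − T_ss) e^(−t/τ).
T(1270) = 48.197 + (-30.197)·e^(−1270/502.02) = 48.197 + (-30.197)·0.079678 = 45.791 °C.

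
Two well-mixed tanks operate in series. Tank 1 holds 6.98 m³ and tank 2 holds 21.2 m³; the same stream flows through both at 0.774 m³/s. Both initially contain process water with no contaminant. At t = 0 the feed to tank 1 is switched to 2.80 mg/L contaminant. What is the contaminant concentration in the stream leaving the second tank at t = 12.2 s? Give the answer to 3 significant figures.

0.481 mg/L

Species balance on tank i: dCᵢ/dt = (Cᵢ₋₁ − Cᵢ)/τᵢ with τᵢ = Vᵢ/Q.
τ₁ = 6.98/0.774 = 9.0181 s; τ₂ = 21.2/0.774 = 27.390 s.
Tank 1: C₁ = C_in(1 − e^(−t/τ₁)). Tank 2 (τ₁ ≠ τ₂): C₂ = C_in[1 − (τ₁ e^(−t/τ₁) − τ₂ e^(−t/τ₂))/(τ₁ − τ₂)].
At t = 12.2: e^(−t/τ₁) = 0.25851, e^(−t/τ₂) = 0.64056.
C₂ = 2.80·[1 − (9.0181·0.25851 − 27.390·0.64056)/(-18.372)] = 2.80·0.17191 = 0.48134 mg/L.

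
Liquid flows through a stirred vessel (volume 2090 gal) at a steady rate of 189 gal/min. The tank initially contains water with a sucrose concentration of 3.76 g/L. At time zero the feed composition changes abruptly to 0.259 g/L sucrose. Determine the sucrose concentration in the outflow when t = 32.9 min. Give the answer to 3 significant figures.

Accumulation = in − out for the solute gives V dC/dt = Q(C_in − C).
Time constant τ = V/Q = 2090/189 = 11.058 min.
C approaches C_in exponentially: C(t) = C_in + (C₀ − C_in) e^(−t/τ).
C(32.9) = 0.259 + (3.76 − 0.259)·e^(−32.9/11.058) = 0.259 + (3.5010)·0.051039 = 0.43769 g/L.

0.438 g/L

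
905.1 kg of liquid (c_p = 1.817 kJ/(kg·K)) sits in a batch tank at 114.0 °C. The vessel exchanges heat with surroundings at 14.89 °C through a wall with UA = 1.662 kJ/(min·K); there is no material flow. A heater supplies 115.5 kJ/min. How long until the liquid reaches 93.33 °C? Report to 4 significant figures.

Lumped-capacitance energy balance: M c_p dT/dt = UA(T_amb − T) + Q̇.
τ = M c_p/UA = 989.511 min; T_ss = T_amb + Q̇/UA = 14.89 + 115.5/1.662 = 84.3846 °C.
T(t) = T_ss + (T₀ − T_ss)e^(−t/τ); set T = 93.33:
t = −τ ln[(T − T_ss)/(T₀ − T_ss)] = −989.511 · ln(0.302053) = 1184.60 min.

1185 min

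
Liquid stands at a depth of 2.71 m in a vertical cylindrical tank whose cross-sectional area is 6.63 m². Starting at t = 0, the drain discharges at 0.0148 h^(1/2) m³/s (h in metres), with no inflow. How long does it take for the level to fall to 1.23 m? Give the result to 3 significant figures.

With no inflow, A dh/dt = −0.0148 √h.
Separate and integrate: 2(√h − √h₀) = −(0.0148/A) t.
t = 2A(√h₀ − √h)/0.0148 = 2·6.63·(√2.71 − √1.23)/0.0148
  = 13.260 × (1.6462 − 1.1091) / 0.0148 = 481.26 s.

481 s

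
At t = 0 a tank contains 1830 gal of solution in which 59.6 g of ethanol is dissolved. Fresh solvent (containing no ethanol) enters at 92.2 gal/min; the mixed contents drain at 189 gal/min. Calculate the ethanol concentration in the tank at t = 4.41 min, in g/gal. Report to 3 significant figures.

Total volume: dV/dt = Q_in − Q_out = -96.800 gal/min, so V(t) = 1830 − 96.800 t and V(4.41) = 1403.1 gal.
Solute balance: dm/dt = 0 − Q_out C = −Q_out m/V(t).
dm/m = −Q_out dt/(V₀ − 96.800 t); integrating gives ln(m/m₀) = −(Q_out/(Q_in−Q_out)) ln(V/V₀).
m = m₀ (V₀/V)^(Q_out/(Q_in−Q_out)) = 59.6 × (1830/1403.1)^(-1.9525) = 35.482 g.
C = m/V = 35.482/1403.1 = 0.025288 g/gal.

0.0253 g/gal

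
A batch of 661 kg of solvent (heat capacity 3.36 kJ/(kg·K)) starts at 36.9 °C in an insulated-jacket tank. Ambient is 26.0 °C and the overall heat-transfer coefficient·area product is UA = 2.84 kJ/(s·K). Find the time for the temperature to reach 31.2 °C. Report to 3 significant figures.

Energy balance: M c_p dT/dt = −UA(T − T_amb).
τ = M c_p/UA = 782.03 s; T_ss = T_amb = 26.000 °C.
T(t) = T_ss + (T₀ − T_ss)e^(−t/τ); set T = 31.2:
t = −τ ln[(T − T_ss)/(T₀ − T_ss)] = −782.03 · ln(0.47706) = 578.78 s.

579 s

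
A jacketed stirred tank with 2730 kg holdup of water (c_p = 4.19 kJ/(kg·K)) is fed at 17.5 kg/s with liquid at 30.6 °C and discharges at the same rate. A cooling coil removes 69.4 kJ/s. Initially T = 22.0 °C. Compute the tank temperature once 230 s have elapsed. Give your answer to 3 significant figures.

27.9 °C

M c_p dT/dt = ṁ c_p (T_in − T) − Q̇.
τ = M/ṁ = 156.00 s; T_ss = T_in − Q̇/(ṁ c_p) = 30.6 − 69.4/(17.5·4.19) = 29.654 °C.
T approaches T_ss exponentially: T(t) = T_ss + (T₀ − T_ss) e^(−t/τ).
T(230) = 29.654 + (-7.6535)·e^(−230/156.00) = 29.654 + (-7.6535)·0.22893 = 27.901 °C.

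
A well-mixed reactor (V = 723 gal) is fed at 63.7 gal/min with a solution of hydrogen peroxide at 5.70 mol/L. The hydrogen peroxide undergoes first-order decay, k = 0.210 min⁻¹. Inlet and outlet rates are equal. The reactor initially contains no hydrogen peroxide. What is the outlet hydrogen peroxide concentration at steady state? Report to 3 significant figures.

1.68 mol/L

Species balance: V dC/dt = Q C_in − Q C − k V C.
Steady state (dC/dt = 0): C_ss = Q C_in/(Q + kV) = C_in/(1 + kV/Q).
C_ss = 63.7·5.70/(63.7 + 0.210·723) = 363.09/215.53 = 1.6846 mol/L.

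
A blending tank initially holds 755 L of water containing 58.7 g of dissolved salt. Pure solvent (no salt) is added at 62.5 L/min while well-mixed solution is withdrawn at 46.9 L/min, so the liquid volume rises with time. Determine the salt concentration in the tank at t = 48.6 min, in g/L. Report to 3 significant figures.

0.00480 g/L

Let m(t) be the amount of salt. Volume: V(t) = V₀ + (Q_in − Q_out) t = 755 + 15.600 t; V(48.6) = 1513.2 L.
Solute balance: dm/dt = 0 − Q_out C = −Q_out m/V(t).
Separate: dm/m = −Q_out dt/V(t) ⇒ ln(m/m₀) = −(Q_out/(Q_in−Q_out)) ln(V/V₀).
m = m₀ (V₀/V)^(Q_out/(Q_in−Q_out)) = 58.7 × (755/1513.2)^(3.0064) = 7.2592 g.
C = m/V = 7.2592/1513.2 = 0.0047974 g/L.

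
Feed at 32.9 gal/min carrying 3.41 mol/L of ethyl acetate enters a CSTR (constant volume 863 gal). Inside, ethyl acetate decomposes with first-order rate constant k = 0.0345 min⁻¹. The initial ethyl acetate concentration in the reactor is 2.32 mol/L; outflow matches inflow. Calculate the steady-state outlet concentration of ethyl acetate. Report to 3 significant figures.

Species balance: V dC/dt = Q C_in − Q C − k V C.
At steady state: 0 = Q C_in − (Q + kV) C_ss, so C_ss = Q C_in/(Q + kV).
C_ss = 32.9·3.41/(32.9 + 0.0345·863) = 112.19/62.674 = 1.7901 mol/L.

1.79 mol/L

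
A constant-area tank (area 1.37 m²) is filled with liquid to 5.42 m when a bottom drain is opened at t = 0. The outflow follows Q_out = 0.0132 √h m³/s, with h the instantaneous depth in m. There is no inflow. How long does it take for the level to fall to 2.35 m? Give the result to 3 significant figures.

Volume balance on the tank: A dh/dt = −0.0132 √h.
Separate and integrate: 2(√h − √h₀) = −(0.0132/A) t.
t = 2A(√h₀ − √h)/0.0132 = 2·1.37·(√5.42 − √2.35)/0.0132
  = 2.7400 × (2.3281 − 1.5330) / 0.0132 = 165.05 s.

165 s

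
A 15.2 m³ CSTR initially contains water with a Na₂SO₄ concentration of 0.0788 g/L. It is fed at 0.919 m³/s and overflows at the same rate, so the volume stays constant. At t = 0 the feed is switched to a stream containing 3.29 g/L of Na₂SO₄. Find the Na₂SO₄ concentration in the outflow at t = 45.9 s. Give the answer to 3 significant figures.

Transient balance on the dissolved component: V dC/dt = Q(C_in − C).
Rewrite as dC/dt + C/τ = C_in/τ, τ = V/Q = 16.540 s.
This is linear first-order; C(t) = C_in + (C₀ − C_in) e^(−t/τ).
C(45.9) = 3.29 + (0.0788 − 3.29)·e^(−45.9/16.540) = 3.29 + (-3.2112)·0.062341 = 3.0898 g/L.

3.09 g/L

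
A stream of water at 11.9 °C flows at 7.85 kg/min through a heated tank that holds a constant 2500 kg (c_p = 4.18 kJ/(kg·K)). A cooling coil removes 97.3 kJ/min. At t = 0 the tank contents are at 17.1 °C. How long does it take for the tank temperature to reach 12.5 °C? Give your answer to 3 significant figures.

264 min

Unsteady energy balance on the tank contents: M c_p dT/dt = ṁ c_p (T_in − T) − 97.3.
τ = M/ṁ = 318.47 min; T_ss = T_in − Q̇/(ṁ c_p) = 8.9347 °C.
T(t) = T_ss + (T₀ − T_ss) e^(−t/τ). Set T = 12.5:
e^(−t/τ) = (12.5 − 8.9347)/(17.1 − 8.9347) = 0.43664
t = −318.47 · ln(0.43664) = 263.90 min.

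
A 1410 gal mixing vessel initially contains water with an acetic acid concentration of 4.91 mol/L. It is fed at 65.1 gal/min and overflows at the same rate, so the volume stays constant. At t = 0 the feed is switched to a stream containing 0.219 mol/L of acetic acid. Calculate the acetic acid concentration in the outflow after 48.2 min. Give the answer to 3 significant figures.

0.726 mol/L

Species balance on the tank: V dC/dt = Q(C_in − C).
Rewrite as dC/dt + C/τ = C_in/τ, τ = V/Q = 21.659 min.
C approaches C_in exponentially: C(t) = C_in + (C₀ − C_in) e^(−t/τ).
C(48.2) = 0.219 + (4.91 − 0.219)·e^(−48.2/21.659) = 0.219 + (4.6910)·0.10802 = 0.72574 mol/L.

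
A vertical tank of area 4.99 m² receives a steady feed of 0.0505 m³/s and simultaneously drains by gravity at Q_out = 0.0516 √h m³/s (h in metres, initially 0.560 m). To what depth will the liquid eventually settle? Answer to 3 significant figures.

Level balance: A dh/dt = 0.0505 − 0.0516 √h. Setting dh/dt = 0:
Q_in = 0.0516 √h_ss ⇒ √h_ss = 0.0505/0.0516 = 0.97868.
h_ss = 0.97868² = 0.95782 m. (Since h₀ = 0.560 m < h_ss, the level will rise toward this value.)

0.958 m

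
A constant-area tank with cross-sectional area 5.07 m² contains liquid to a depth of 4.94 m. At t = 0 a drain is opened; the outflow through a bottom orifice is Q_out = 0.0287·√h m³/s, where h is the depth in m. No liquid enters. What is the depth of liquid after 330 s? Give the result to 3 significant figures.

1.66 m

Volume balance on the tank: A dh/dt = −0.0287 √h.
∫ h^(−1/2) dh = −(0.0287/A) ∫ dt, giving 2√h = 2√h₀ − (0.0287/A) t.
√h = √4.94 − 0.0287·330/(2·5.07) = 2.2226 − 0.93402 = 1.2886.
h = 1.2886² = 1.6605 m.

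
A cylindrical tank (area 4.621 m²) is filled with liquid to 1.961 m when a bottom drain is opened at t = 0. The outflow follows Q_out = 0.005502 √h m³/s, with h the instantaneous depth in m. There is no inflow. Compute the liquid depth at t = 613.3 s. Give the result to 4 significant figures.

1.072 m

A dh/dt = −Q_out = −0.005502 √h.
This is separable: 2 d(√h)/dt = −0.005502/A, so √h = √h₀ − (0.005502/(2A)) t.
√h = √1.961 − 0.005502·613.3/(2·4.621) = 1.40036 − 0.365113 = 1.03524.
h = 1.03524² = 1.07173 m.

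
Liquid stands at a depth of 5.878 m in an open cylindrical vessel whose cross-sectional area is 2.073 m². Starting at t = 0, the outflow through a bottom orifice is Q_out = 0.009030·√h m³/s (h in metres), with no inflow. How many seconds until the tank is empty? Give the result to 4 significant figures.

With no inflow, A dh/dt = −0.009030 √h.
∫ h^(−1/2) dh = −(0.009030/A) ∫ dt, giving 2√h = 2√h₀ − (0.009030/A) t.
Set h = 0: 2√h₀ = (0.009030/A) t_empty ⇒ t_empty = 2A√h₀/0.009030.
t_empty = 2·2.073·√5.878/0.009030 = 4.14600·2.42446/0.009030 = 1113.16 s.

1113 s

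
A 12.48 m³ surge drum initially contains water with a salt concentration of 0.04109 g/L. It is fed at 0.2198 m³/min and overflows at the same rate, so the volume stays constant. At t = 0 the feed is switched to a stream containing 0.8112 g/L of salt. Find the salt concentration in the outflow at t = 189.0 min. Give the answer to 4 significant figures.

0.7836 g/L

Unsteady species balance (constant V, well mixed): V dC/dt = Q(C_in − C).
So dC/dt = (C_in − C)/τ with τ = V/Q = 12.48/0.2198 = 56.7789 min.
Integrating: C(t) = C_in + (C₀ − C_in) e^(−t/τ).
C(189.0) = 0.8112 + (0.04109 − 0.8112)·e^(−189.0/56.7789) = 0.8112 + (-0.770110)·0.0358396 = 0.783600 g/L.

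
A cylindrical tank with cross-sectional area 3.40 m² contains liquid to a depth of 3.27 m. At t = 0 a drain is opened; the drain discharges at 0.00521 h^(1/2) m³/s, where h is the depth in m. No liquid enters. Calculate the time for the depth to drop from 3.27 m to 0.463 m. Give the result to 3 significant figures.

1470 s

With no inflow, A dh/dt = −0.00521 √h.
This is separable: 2 d(√h)/dt = −0.00521/A, so √h = √h₀ − (0.00521/(2A)) t.
t = 2A(√h₀ − √h)/0.00521 = 2·3.40·(√3.27 − √0.463)/0.00521
  = 6.8000 × (1.8083 − 0.68044) / 0.00521 = 1472.1 s.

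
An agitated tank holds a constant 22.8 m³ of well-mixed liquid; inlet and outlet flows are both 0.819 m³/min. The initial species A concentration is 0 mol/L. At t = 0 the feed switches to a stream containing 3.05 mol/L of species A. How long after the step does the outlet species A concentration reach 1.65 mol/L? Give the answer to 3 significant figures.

21.7 min

Species balance: V dC/dt = Q(C_in − C) ⇒ τ = V/Q = 27.839 min.
C(t) = C_in + (C₀ − C_in) e^(−t/τ). Set C = 1.65 and solve for t:
e^(−t/τ) = (C − C_in)/(C₀ − C_in) = (1.65 − 3.05)/(0 − 3.05) = 0.45902
t = −τ ln(…) = 27.839 × 0.77867 = 21.677 min.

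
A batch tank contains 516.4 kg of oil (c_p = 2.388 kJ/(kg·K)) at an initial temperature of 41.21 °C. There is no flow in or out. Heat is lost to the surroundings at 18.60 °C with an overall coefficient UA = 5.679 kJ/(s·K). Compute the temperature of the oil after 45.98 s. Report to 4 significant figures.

36.90 °C

M c_p dT/dt = −UA(T − T_amb).
dT/dt = (T_ss − T)/τ with T_ss = T_amb = 18.6000 °C, τ = M c_p/UA = 516.4·2.388/5.679 = 217.144 s.
Integrating: T(t) = T_ss + (T₀ − T_ss) e^(−t/τ).
T(45.98) = 18.6000 + (22.6100)·0.809168 = 36.8953 °C.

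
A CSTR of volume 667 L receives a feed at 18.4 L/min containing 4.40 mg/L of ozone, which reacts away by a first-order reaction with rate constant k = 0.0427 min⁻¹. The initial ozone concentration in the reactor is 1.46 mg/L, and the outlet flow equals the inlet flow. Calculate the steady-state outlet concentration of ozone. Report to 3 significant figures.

1.73 mg/L

Accumulation = in − out − consumed: V dC/dt = Q C_in − Q C − k V C.
Steady state (dC/dt = 0): C_ss = Q C_in/(Q + kV) = C_in/(1 + kV/Q).
C_ss = 18.4·4.40/(18.4 + 0.0427·667) = 80.960/46.881 = 1.7269 mg/L.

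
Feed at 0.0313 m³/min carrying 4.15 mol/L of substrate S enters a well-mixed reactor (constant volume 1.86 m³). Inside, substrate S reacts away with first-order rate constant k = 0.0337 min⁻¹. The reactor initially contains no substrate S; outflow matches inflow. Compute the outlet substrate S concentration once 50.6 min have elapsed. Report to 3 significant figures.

1.27 mol/L

Accumulation = in − out − consumed: V dC/dt = Q C_in − Q C − k V C.
dC/dt = (Q/V) C_in − (Q/V + k) C; effective rate a = Q/V + k = 0.016828 + 0.0337 = 0.050528 min⁻¹.
C_ss = Q C_in/(Q + kV) = 1.3821 mol/L; C(t) = C_ss + (C₀ − C_ss) e^(−a t).
C(50.6) = 1.3821 + (-1.3821)·e^(−0.050528·50.6) = 1.3821 + (-1.3821)·0.077559 = 1.2749 mol/L.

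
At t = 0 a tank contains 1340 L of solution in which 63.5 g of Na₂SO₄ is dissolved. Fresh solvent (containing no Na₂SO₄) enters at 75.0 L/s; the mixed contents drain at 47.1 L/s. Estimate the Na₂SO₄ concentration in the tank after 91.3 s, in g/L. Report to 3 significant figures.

Total volume: dV/dt = Q_in − Q_out = 27.900 L/s, so V(t) = 1340 + 27.900 t and V(91.3) = 3887.3 L.
Solute balance: dm/dt = 0 − Q_out C = −Q_out m/V(t).
dm/m = −Q_out dt/(V₀ + 27.900 t); integrating gives ln(m/m₀) = −(Q_out/(Q_in−Q_out)) ln(V/V₀).
m = m₀ (V₀/V)^(Q_out/(Q_in−Q_out)) = 63.5 × (1340/3887.3)^(1.6882) = 10.518 g.
C = m/V = 10.518/3887.3 = 0.0027057 g/L.

0.00271 g/L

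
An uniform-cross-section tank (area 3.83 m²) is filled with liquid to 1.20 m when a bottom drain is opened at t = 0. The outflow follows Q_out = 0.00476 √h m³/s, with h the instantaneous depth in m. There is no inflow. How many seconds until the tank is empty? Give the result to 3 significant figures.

With no inflow, A dh/dt = −0.00476 √h.
∫ h^(−1/2) dh = −(0.00476/A) ∫ dt, giving 2√h = 2√h₀ − (0.00476/A) t.
Set h = 0: 2√h₀ = (0.00476/A) t_empty ⇒ t_empty = 2A√h₀/0.00476.
t_empty = 2·3.83·√1.20/0.00476 = 7.6600·1.0954/0.00476 = 1762.8 s.

1760 s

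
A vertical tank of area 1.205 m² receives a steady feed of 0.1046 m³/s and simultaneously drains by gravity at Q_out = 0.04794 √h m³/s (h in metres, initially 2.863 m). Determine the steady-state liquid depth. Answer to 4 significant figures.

Level balance: A dh/dt = 0.1046 − 0.04794 √h. Setting dh/dt = 0:
Q_in = 0.04794 √h_ss ⇒ √h_ss = 0.1046/0.04794 = 2.18189.
h_ss = 2.18189² = 4.76066 m. (Since h₀ = 2.863 m < h_ss, the level will rise toward this value.)

4.761 m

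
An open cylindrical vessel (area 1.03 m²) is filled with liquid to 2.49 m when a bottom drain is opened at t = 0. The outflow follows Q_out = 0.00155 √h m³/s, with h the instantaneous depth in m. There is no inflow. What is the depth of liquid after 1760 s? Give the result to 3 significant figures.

0.0644 m

Accumulation of liquid (constant cross-section A): A dh/dt = −0.00155 √h.
Separate and integrate: 2(√h − √h₀) = −(0.00155/A) t.
√h = √2.49 − 0.00155·1760/(2·1.03) = 1.5780 − 1.3243 = 0.25370.
h = 0.25370² = 0.064364 m.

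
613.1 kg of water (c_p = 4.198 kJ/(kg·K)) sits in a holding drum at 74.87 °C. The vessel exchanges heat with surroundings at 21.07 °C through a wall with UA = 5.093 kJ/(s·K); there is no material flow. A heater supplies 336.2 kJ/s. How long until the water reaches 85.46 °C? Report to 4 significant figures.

1020 s

Heat balance on the well-mixed liquid: M c_p dT/dt = −UA(T − T_amb) + Q̇.
τ = M c_p/UA = 505.359 s; T_ss = T_amb + Q̇/UA = 21.07 + 336.2/5.093 = 87.0822 °C.
T(t) = T_ss + (T₀ − T_ss)e^(−t/τ); set T = 85.46:
t = −τ ln[(T − T_ss)/(T₀ − T_ss)] = −505.359 · ln(0.132833) = 1020.15 s.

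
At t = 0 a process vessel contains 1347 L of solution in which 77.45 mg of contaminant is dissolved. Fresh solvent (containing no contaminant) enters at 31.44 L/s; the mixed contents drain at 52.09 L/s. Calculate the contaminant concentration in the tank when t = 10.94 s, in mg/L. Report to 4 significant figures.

Let m(t) be the amount of contaminant. Volume: V(t) = V₀ + (Q_in − Q_out) t = 1347 − 20.6500 t; V(10.94) = 1121.09 L.
Species balance (pure solvent in): dm/dt = −Q_out · m/V(t).
dm/m = −Q_out dt/(V₀ − 20.6500 t); integrating gives ln(m/m₀) = −(Q_out/(Q_in−Q_out)) ln(V/V₀).
m = m₀ (V₀/V)^(Q_out/(Q_in−Q_out)) = 77.45 × (1347/1121.09)^(-2.52252) = 48.7424 mg.
C = m/V = 48.7424/1121.09 = 0.0434778 mg/L.

0.04348 mg/L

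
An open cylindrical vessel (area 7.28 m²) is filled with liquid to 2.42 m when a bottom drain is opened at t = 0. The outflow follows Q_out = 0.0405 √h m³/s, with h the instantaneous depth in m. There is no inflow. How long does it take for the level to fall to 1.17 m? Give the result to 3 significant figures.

170 s

A dh/dt = −Q_out = −0.0405 √h.
Separate and integrate: 2(√h − √h₀) = −(0.0405/A) t.
t = 2A(√h₀ − √h)/0.0405 = 2·7.28·(√2.42 − √1.17)/0.0405
  = 14.560 × (1.5556 − 1.0817) / 0.0405 = 170.39 s.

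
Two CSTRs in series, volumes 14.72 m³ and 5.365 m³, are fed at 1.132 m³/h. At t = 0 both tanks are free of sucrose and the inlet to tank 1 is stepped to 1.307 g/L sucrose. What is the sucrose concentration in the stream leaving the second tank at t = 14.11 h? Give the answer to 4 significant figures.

Time constants: τᵢ = Vᵢ/Q for each well-mixed tank.
τ₁ = 14.72/1.132 = 13.0035 h; τ₂ = 5.365/1.132 = 4.73940 h.
Solving the cascade with C₁(0)=C₂(0)=0 gives C₂(t) = C_in[1 − (τ₁ e^(−t/τ₁) − τ₂ e^(−t/τ₂))/(τ₁ − τ₂)].
At t = 14.11: e^(−t/τ₁) = 0.337871, e^(−t/τ₂) = 0.0509368.
C₂ = 1.307·[1 − (13.0035·0.337871 − 4.73940·0.0509368)/(8.26413)] = 1.307·0.497574 = 0.650330 g/L.

0.6503 g/L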